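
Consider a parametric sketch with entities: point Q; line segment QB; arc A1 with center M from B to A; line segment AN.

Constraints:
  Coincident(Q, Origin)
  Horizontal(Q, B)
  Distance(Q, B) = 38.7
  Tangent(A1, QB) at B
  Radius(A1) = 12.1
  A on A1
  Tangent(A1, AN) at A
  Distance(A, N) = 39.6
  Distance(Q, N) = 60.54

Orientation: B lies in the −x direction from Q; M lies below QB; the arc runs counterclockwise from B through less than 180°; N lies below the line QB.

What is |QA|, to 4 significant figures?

52.45

Q is at the origin; Q and B share the same y with |QB| = 38.7 and B on the −x side, so B = (-38.70, 0.000). A1 meets QB tangentially, so MB is at right angles to QB, so M = B + (0, -12.1) = (-38.70, -12.10). Since MA ⟂ AN (tangency), |MN| = √(12.1² + 39.6²) = 41.41 regardless of where A sits on A1. So N lies on both circle(Q, 60.54) and circle(M, 41.41); the below-QB intersection is N = (-30.00, -52.58). A is the foot of the tangent from N: A = (-49.27, -17.99).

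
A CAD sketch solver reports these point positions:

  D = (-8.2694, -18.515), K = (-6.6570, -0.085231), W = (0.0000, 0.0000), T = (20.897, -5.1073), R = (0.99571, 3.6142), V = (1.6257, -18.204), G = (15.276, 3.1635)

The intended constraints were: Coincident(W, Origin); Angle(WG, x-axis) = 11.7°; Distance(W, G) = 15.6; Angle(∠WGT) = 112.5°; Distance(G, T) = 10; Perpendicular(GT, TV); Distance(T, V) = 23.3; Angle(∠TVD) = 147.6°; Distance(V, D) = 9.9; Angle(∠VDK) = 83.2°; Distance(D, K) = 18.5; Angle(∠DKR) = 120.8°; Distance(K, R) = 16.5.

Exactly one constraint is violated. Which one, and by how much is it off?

Distance(K, R) = 16.5 — off by 8.00.

W = (0.00, 0.00) ✓; WG at 11.70° ✓; |WG| = 15.60 ✓; ∠WGT = 112.5° ✓; |GT| = 10.00 ✓; ∠(GT, TV) = 90.00° ✓; |TV| = 23.30 ✓; ∠TVD = 147.6° ✓; |VD| = 9.900 ✓; ∠VDK = 83.20° ✓; |DK| = 18.50 ✓; ∠DKR = 120.8° ✓; |KR| = 8.500 ✗.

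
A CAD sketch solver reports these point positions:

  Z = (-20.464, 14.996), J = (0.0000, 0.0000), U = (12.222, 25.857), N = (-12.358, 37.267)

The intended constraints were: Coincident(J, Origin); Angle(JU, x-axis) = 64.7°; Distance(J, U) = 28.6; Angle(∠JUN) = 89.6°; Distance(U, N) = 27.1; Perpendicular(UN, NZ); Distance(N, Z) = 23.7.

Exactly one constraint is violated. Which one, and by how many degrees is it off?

Perpendicular(UN, NZ) — off by 4.90°.

J = (0.00, 0.00) ✓; JU at 64.70° ✓; |JU| = 28.60 ✓; ∠JUN = 89.60° ✓; |UN| = 27.10 ✓; ∠(UN, NZ) = 94.90° ✗; |NZ| = 23.70 ✓.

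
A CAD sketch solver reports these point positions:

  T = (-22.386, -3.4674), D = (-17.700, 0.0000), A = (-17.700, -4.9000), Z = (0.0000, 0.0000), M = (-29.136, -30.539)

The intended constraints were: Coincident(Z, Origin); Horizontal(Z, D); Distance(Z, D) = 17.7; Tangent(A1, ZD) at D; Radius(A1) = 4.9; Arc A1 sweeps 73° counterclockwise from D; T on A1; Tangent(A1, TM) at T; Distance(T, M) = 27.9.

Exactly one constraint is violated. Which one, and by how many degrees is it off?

Tangent(A1, TM) at T — off by 3.00°.

Z = (0.00, 0.00) ✓; Z.y = 0.00, D.y = 0.00 ✓; |ZD| = 17.70 ✓; ∠(AD, DZ) = 90.00° ✓; |AD| = 4.900 ✓; bearing(A→T) − bearing(A→D) = 73.00° ✓; |AT| = 4.900 ✓; ∠(AT, TM) = 87.00° ✗; |TM| = 27.90 ✓.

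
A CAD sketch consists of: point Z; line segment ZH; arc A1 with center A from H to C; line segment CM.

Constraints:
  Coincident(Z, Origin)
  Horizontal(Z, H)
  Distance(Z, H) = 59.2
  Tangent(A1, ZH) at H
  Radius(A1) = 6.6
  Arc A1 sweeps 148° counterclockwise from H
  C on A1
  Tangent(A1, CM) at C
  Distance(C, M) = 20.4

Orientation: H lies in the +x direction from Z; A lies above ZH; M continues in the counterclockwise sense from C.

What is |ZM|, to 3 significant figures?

50.9

Z is at the origin; ZH is horizontal with |ZH| = 59.2 and H on the +x side, so H = (59.2, 0.00). The tangent condition forces AH to be normal to ZH, so A = H + (0, 6.6) = (59.2, 6.60). On A1, H sits at bearing -90° from A; a 148° counterclockwise sweep puts C at bearing 58°, so C = A + 6.6·(cos 58°, sin 58°) = (62.7, 12.2). Tangency of A1 to CM means the radius AC is perpendicular to CM, so CM runs along (−sin 58°, cos 58°); with |CM| = 20.4, M = (45.4, 23.0). Then |ZM| = |M − Z| = 50.9.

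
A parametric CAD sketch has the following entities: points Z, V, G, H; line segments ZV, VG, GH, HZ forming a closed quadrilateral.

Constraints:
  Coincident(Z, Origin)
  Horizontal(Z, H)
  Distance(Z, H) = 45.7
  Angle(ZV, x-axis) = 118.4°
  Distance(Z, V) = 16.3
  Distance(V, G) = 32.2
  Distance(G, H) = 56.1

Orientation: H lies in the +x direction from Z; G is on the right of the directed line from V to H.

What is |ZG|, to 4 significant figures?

19.36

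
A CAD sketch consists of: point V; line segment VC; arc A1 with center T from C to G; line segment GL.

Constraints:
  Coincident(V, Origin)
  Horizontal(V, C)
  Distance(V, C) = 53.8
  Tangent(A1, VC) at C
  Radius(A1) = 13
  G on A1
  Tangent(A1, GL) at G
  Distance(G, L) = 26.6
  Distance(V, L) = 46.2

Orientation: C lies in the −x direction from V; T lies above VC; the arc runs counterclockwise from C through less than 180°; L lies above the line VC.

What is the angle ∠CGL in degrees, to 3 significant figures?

145°

V is at the origin; VC is horizontal with |VC| = 53.8 and C on the −x side, so C = (-53.8, 0.00). Since A1 is tangent to VC there, TC ⟂ VC, so T = C + (0, 13) = (-53.8, 13.0). Since TG ⟂ GL (tangency), |TL| = √(13.0² + 26.6²) = 29.6 regardless of where G sits on A1. So L lies on both circle(V, 46.2) and circle(T, 29.6); the above-VC intersection is L = (-32.1, 33.2). G is the foot of the tangent from L: G = (-41.7, 8.35).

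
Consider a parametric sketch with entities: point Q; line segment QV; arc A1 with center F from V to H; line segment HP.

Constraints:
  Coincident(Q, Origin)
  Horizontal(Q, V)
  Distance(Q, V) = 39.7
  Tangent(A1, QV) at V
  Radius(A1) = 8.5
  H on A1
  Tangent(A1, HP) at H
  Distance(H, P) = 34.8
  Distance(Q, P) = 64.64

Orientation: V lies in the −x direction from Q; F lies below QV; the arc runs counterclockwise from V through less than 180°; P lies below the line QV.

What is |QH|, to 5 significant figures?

48.955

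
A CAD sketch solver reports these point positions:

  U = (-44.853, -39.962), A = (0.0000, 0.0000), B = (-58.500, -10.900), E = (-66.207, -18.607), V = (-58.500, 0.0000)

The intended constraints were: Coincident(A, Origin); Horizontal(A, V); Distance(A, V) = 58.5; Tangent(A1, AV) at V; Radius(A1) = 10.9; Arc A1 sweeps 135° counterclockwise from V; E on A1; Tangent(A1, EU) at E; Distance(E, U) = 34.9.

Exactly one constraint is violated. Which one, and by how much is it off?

Distance(E, U) = 34.9 — off by 4.70.

A = (0.00, 0.00) ✓; A.y = 0.00, V.y = 0.00 ✓; |AV| = 58.50 ✓; ∠(BV, VA) = 90.00° ✓; |BV| = 10.90 ✓; bearing(B→E) − bearing(B→V) = 135.0° ✓; |BE| = 10.90 ✓; ∠(BE, EU) = 90.00° ✓; |EU| = 30.20 ✗.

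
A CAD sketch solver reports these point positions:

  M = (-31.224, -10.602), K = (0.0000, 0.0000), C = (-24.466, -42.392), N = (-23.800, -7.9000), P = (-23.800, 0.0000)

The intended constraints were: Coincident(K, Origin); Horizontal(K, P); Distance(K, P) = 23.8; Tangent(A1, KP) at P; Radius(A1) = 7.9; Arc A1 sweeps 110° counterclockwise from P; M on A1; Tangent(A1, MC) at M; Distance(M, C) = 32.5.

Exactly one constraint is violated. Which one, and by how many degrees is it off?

Tangent(A1, MC) at M — off by 8.00°.

K = (0.00, 0.00) ✓; K.y = 0.00, P.y = 0.00 ✓; |KP| = 23.80 ✓; ∠(NP, PK) = 90.00° ✓; |NP| = 7.900 ✓; bearing(N→M) − bearing(N→P) = 110.0° ✓; |NM| = 7.900 ✓; ∠(NM, MC) = 98.00° ✗; |MC| = 32.50 ✓.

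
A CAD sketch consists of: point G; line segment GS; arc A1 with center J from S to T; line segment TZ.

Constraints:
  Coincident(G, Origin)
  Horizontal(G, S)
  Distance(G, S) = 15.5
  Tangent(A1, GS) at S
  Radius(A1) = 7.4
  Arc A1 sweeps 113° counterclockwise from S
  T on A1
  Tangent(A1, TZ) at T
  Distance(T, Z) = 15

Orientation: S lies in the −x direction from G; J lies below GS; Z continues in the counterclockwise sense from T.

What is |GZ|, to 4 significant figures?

29.18

On A1, S sits at bearing 90° from J; a 113° counterclockwise sweep puts T at bearing 203°, so T = J + 7.4·(cos 203°, sin 203°) = (-22.31, -10.29). A1 meets TZ tangentially, so JT is at right angles to TZ, so TZ runs along (−sin 203°, cos 203°); with |TZ| = 15.0, Z = (-16.45, -24.10). Then |GZ| = |Z − G| = 29.18.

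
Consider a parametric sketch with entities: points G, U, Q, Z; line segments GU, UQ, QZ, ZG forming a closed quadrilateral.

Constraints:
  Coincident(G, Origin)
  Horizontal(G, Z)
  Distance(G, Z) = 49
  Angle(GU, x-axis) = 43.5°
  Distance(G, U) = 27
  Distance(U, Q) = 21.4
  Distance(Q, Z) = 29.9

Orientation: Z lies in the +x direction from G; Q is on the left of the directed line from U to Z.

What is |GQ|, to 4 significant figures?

47.87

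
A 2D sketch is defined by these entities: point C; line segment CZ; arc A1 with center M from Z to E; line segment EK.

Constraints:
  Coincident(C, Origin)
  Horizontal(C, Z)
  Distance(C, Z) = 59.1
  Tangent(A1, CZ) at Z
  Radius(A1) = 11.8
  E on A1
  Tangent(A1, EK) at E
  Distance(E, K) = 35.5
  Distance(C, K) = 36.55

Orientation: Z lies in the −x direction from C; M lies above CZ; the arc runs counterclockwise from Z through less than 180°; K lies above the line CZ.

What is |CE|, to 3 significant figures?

51.3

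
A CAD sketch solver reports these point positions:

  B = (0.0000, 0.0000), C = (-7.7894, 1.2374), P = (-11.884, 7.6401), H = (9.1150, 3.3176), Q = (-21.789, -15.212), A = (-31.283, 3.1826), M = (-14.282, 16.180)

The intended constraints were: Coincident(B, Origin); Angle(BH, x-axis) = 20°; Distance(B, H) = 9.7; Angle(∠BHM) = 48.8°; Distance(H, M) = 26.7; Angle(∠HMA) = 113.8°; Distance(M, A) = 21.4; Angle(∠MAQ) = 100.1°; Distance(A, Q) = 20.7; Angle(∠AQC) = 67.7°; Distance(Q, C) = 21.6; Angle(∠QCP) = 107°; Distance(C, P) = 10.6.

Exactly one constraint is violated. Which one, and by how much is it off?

Distance(C, P) = 10.6 — off by 3.00.

B = (0.00, 0.00) ✓; BH at 20.00° ✓; |BH| = 9.700 ✓; ∠BHM = 48.80° ✓; |HM| = 26.70 ✓; ∠HMA = 113.8° ✓; |MA| = 21.40 ✓; ∠MAQ = 100.1° ✓; |AQ| = 20.70 ✓; ∠AQC = 67.70° ✓; |QC| = 21.60 ✓; ∠QCP = 107.0° ✓; |CP| = 7.600 ✗.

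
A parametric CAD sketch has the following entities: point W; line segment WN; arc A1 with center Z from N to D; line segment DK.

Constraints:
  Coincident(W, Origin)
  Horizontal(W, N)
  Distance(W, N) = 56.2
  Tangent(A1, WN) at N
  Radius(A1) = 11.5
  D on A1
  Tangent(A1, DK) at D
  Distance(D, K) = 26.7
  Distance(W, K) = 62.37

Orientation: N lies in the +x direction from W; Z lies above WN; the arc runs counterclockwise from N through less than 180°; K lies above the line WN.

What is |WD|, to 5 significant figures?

67.771

Checks: |WN| = 56.20 ✓; |ZD| = 11.50 ✓; ∠(ZD, DK) = 90.00° ✓; |DK| = 26.70 ✓; |WK| = 62.37 ✓.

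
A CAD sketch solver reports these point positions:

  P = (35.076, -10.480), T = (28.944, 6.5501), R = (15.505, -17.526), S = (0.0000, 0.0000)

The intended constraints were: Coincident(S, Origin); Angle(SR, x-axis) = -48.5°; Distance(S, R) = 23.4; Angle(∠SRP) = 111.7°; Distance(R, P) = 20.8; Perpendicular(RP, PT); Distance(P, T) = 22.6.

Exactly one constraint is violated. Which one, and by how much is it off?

Distance(P, T) = 22.6 — off by 4.50.

S = (0.00, 0.00) ✓; SR at -48.50° ✓; |SR| = 23.40 ✓; ∠SRP = 111.7° ✓; |RP| = 20.80 ✓; ∠(RP, PT) = 90.00° ✓; |PT| = 18.10 ✗.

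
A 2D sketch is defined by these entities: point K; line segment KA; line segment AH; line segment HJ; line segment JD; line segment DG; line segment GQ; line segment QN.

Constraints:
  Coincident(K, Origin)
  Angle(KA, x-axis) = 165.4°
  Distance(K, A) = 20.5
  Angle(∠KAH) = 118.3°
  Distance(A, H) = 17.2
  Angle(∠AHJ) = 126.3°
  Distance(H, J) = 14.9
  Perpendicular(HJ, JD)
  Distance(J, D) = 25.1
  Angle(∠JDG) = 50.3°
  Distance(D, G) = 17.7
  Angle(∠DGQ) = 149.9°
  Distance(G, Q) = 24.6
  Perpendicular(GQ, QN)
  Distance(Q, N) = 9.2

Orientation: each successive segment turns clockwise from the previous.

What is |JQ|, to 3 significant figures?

24.0

K is at the origin; KA runs at 165.4° with length 20.5, so A = (-19.8, 5.17). ∠KAH = 118.3° gives AH at 104° from the x-axis; with |AH| = 17.2, H = (-23.9, 21.9). ∠AHJ = 126.3° gives HJ at 50.0° from the x-axis; with |HJ| = 14.9, J = (-14.3, 33.3). HJ ⟂ JD, so JD runs at -40.0°; with |JD| = 25.1, D = (4.89, 17.2). ∠JDG = 50.3° gives DG at -170° from the x-axis; with |DG| = 17.7, G = (-12.5, 14.0). ∠DGQ = 149.9° gives GQ at 160° from the x-axis; with |GQ| = 24.6, Q = (-35.7, 22.3). Then |JQ| = |Q − J| = 24.0.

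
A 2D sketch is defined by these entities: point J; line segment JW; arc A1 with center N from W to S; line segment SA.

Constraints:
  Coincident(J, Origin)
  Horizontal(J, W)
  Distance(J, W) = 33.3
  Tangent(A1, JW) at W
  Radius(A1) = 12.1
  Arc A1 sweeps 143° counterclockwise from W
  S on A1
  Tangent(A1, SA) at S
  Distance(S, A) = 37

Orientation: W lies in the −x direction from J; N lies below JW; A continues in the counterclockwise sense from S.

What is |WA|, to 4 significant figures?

49.34

J is at the origin; JW is horizontal with |JW| = 33.3 and W on the −x side, so W = (-33.30, 0.000). Tangency of A1 to JW means the radius NW is perpendicular to JW, so N = W + (0, -12.1) = (-33.30, -12.10). On A1, W sits at bearing 90° from N; a 143° counterclockwise sweep puts S at bearing 233°, so S = N + 12.1·(cos 233°, sin 233°) = (-40.58, -21.76). A1 meets SA tangentially, so NS is at right angles to SA, so SA runs along (−sin 233°, cos 233°); with |SA| = 37.0, A = (-11.03, -44.03). Then |WA| = |A − W| = 49.34.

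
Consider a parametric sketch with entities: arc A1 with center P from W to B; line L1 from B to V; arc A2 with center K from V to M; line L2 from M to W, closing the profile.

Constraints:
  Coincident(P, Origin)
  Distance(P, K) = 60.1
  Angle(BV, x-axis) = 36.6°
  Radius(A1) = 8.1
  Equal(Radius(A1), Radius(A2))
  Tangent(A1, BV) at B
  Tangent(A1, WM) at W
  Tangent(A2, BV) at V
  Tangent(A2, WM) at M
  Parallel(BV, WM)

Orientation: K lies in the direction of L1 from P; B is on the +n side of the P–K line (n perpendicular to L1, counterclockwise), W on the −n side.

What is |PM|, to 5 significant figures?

60.643

The slot axis is L1's direction at 36.6°, so u = (cos 36.6°, sin 36.6°) = (0.80282, 0.59622) and n = (−sin 36.6°, cos 36.6°) = (-0.59622, 0.80282). P is at the origin and K lies 60.1 along u from P, so K = 60.1·u = (48.249, 35.833). Tangency of A1 to both parallel lines with radius 8.1 puts B and W at P ± 8.1·n: B = (-4.8294, 6.5028), W = (4.8294, -6.5028). Equal radii place V and M the same way about K: V = K + 8.1·n = (43.420, 42.336), M = K − 8.1·n = (53.079, 29.330). Then |PM| = |M − P| = 60.643.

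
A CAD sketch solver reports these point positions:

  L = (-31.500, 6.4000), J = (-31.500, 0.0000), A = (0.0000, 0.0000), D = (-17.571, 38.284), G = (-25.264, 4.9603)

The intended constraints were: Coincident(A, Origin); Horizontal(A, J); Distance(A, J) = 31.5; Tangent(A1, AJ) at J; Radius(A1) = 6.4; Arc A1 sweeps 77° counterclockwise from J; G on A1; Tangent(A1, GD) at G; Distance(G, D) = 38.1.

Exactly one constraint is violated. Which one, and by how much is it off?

Distance(G, D) = 38.1 — off by 3.90.

A = (0.00, 0.00) ✓; A.y = 0.00, J.y = 0.00 ✓; |AJ| = 31.50 ✓; ∠(LJ, JA) = 90.00° ✓; |LJ| = 6.400 ✓; bearing(L→G) − bearing(L→J) = 77.00° ✓; |LG| = 6.400 ✓; ∠(LG, GD) = 90.00° ✓; |GD| = 34.20 ✗.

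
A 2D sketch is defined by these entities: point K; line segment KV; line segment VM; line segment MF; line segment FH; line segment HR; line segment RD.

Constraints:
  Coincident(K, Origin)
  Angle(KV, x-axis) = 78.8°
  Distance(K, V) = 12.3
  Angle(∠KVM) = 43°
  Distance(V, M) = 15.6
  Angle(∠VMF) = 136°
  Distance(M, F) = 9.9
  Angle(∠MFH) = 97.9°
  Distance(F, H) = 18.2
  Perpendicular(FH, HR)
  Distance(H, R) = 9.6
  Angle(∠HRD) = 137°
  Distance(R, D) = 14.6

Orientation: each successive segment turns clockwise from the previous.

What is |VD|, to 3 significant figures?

2.17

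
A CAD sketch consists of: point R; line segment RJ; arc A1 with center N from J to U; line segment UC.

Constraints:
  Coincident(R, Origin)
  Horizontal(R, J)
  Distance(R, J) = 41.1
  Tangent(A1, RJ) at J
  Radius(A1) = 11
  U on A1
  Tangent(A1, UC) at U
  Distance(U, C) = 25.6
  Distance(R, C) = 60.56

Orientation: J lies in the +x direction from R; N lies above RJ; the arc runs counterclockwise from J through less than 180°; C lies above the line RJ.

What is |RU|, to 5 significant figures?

53.527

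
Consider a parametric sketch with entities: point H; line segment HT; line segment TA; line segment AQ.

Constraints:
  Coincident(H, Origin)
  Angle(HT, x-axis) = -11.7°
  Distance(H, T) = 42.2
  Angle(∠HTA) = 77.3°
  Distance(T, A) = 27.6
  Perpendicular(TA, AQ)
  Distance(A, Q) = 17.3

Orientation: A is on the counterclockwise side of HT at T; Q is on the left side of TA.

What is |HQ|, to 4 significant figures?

30.09

∠HTA = 77.3°, so TA runs at -11.7° + (180° − 77.3°) = 91.00° from the x-axis; with |TA| = 27.6, A = T + 27.6·(cos 91.00°, sin 91.00°) = (40.84, 19.04). The perpendicularity gives AQ at right angles to TA; with |AQ| = 17.3 on the left of TA, Q = A + 17.3·(-0.9998, -0.01745) = (23.54, 18.74). Then |HQ| = |Q − H| = 30.09.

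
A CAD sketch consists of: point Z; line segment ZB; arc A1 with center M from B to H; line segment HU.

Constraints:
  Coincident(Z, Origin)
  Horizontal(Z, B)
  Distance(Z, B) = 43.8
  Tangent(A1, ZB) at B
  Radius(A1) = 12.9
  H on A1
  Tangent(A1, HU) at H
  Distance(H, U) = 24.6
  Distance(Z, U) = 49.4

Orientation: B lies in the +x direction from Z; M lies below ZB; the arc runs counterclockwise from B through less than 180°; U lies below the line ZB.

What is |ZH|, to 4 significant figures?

33.65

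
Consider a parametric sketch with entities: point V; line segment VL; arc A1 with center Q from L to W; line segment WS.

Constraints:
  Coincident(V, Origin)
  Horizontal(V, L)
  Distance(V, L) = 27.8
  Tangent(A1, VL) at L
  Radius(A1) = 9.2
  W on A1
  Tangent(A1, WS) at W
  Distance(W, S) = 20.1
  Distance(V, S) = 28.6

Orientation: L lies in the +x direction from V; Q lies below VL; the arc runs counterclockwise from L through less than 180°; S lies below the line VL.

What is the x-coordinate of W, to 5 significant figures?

19.040

V is at the origin; V and L share the same y with |VL| = 27.8 and L on the +x side, so L = (27.800, 0.0000). A1 meets VL tangentially, so QL is at right angles to VL, so Q = L + (0, -9.2) = (27.800, -9.2000). Since QW ⟂ WS (tangency), |QS| = √(9.2² + 20.1²) = 22.105 regardless of where W sits on A1. So S lies on both circle(V, 28.6) and circle(Q, 22.105); the below-VL intersection is S = (12.897, -25.527). W is the foot of the tangent from S: W = (19.040, -6.3884).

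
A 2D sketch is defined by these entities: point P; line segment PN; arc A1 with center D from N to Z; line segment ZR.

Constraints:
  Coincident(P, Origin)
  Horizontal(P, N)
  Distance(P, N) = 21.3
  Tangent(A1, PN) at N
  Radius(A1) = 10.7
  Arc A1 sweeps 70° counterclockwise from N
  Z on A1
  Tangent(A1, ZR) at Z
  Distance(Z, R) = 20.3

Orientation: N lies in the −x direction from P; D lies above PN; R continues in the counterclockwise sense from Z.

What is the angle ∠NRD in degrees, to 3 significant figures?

14.7°

P is at the origin; P and N share the same y with |PN| = 21.3 and N on the −x side, so N = (-21.3, 0.00). Since A1 is tangent to PN there, DN ⟂ PN, so D = N + (0, 10.7) = (-21.3, 10.7). On A1, N sits at bearing -90° from D; a 70° counterclockwise sweep puts Z at bearing -20°, so Z = D + 10.7·(cos -20°, sin -20°) = (-11.2, 7.04). A1 meets ZR tangentially, so DZ is at right angles to ZR, so ZR runs along (−sin -20°, cos -20°); with |ZR| = 20.3, R = (-4.30, 26.1). Then cos ∠NRD = RN·RD / (|RN||RD|), giving 14.7°.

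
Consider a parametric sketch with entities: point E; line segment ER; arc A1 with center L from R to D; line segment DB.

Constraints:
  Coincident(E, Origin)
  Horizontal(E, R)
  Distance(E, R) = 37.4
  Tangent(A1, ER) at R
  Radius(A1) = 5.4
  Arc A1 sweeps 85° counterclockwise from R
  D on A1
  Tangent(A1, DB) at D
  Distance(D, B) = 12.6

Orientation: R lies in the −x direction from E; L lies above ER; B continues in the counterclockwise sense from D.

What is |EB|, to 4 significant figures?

35.52

On A1, R sits at bearing -90° from L; an 85° counterclockwise sweep puts D at bearing -5°, so D = L + 5.4·(cos -5°, sin -5°) = (-32.02, 4.929). A1 meets DB tangentially, so LD is at right angles to DB, so DB runs along (−sin -5°, cos -5°); with |DB| = 12.6, B = (-30.92, 17.48). Then |EB| = |B − E| = 35.52.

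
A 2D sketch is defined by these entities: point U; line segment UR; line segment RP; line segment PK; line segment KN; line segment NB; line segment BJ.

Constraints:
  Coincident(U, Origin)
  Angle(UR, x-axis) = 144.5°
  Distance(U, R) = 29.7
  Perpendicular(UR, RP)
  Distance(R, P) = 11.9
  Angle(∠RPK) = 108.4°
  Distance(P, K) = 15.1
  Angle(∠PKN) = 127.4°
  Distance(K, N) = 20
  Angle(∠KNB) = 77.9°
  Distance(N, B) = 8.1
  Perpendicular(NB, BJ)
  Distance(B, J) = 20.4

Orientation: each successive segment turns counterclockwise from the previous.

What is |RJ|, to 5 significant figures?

18.213

∠KNB = 77.9° gives NB at 100.80° from the x-axis; with |NB| = 8.1, B = (-3.7157, 2.8610). NB is perpendicular to BJ, so BJ runs at -169.20°; with |BJ| = 20.4, J = (-23.754, -0.96154). Then |RJ| = |J − R| = 18.213.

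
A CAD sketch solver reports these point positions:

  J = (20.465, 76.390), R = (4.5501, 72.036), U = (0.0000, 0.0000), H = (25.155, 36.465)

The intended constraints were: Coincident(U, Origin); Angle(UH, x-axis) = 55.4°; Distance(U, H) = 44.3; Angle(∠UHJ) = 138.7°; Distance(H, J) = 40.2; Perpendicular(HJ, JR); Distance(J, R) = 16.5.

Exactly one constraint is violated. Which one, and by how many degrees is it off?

Perpendicular(HJ, JR) — off by 8.60°.

U = (0.00, 0.00) ✓; UH at 55.40° ✓; |UH| = 44.30 ✓; ∠UHJ = 138.7° ✓; |HJ| = 40.20 ✓; ∠(HJ, JR) = 98.60° ✗; |JR| = 16.50 ✓.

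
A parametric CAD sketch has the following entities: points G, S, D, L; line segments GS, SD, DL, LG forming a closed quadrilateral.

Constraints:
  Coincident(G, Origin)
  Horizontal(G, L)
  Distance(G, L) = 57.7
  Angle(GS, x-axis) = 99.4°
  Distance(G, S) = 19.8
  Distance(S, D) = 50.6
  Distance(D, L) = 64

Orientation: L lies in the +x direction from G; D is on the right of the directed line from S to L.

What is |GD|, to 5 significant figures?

30.875

Checks: |GL| = 57.70 ✓; |GS| = 19.80 ✓; |SD| = 50.60 ✓; |DL| = 64.00 ✓.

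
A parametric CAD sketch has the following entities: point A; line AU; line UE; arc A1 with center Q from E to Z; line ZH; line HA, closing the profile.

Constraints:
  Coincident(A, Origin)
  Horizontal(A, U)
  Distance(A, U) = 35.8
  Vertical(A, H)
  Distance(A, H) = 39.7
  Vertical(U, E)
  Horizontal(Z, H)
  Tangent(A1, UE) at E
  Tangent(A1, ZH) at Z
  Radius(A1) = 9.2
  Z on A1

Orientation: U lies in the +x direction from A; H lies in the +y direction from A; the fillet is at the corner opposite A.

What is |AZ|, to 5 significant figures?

47.788

The virtual corner opposite A is at (35.800, 39.700). Since A1 is tangent to UE there, QE ⟂ UE and the tangent condition forces QZ to be normal to ZH, with radius 9.2, so the center Q sits 9.2 in from both sides at Q = (26.600, 30.500). That places the tangent points at E = (35.800, 30.500) on UE and Z = (26.600, 39.700) on ZH. Then |AZ| = |Z − A| = 47.788.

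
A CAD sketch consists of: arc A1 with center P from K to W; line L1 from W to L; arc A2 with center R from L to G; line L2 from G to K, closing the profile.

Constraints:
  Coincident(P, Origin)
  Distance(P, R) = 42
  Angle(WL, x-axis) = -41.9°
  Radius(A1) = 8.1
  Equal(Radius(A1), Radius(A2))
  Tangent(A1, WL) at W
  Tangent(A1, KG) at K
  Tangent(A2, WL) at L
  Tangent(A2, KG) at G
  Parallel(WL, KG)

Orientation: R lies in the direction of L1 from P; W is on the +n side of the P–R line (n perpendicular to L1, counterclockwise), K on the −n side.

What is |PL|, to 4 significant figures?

42.77

The slot axis is L1's direction at -41.9°, so u = (cos -41.9°, sin -41.9°) = (0.7443, -0.6678) and n = (−sin -41.9°, cos -41.9°) = (0.6678, 0.7443). P is at the origin and R lies 42.0 along u from P, so R = 42.0·u = (31.26, -28.05). Tangency of A1 to both parallel lines with radius 8.1 puts W and K at P ± 8.1·n: W = (5.409, 6.029), K = (-5.409, -6.029). Equal radii place L and G the same way about R: L = R + 8.1·n = (36.67, -22.02), G = R − 8.1·n = (25.85, -34.08). Then |PL| = |L − P| = 42.77.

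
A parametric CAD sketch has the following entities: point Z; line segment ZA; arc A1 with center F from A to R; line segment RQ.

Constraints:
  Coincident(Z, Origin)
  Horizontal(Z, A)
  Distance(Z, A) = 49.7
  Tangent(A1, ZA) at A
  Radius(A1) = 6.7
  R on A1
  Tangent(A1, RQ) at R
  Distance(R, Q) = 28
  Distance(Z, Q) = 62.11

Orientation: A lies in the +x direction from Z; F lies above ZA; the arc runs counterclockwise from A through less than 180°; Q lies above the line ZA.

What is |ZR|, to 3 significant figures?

56.8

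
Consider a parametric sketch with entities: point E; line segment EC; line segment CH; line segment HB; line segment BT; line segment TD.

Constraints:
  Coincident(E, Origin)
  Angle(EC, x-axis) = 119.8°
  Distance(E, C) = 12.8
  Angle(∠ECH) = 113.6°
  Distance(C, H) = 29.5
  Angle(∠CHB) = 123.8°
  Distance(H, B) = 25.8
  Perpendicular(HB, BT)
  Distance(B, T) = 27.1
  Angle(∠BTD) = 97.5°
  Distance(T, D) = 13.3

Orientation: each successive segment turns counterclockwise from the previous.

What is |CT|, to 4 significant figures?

42.29

∠CHB = 123.8° gives HB at -117.6° from the x-axis; with |HB| = 25.8, B = (-47.64, -14.94). HB is perpendicular to BT, so BT runs at -27.60°; with |BT| = 27.1, T = (-23.63, -27.50). Then |CT| = |T − C| = 42.29.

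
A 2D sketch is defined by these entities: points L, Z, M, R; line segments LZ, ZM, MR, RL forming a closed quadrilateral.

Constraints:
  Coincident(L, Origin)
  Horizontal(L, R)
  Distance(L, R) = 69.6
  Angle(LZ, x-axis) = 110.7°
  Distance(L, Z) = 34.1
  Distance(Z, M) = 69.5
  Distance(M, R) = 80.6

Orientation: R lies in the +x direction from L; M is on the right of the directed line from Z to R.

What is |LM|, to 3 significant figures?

36.9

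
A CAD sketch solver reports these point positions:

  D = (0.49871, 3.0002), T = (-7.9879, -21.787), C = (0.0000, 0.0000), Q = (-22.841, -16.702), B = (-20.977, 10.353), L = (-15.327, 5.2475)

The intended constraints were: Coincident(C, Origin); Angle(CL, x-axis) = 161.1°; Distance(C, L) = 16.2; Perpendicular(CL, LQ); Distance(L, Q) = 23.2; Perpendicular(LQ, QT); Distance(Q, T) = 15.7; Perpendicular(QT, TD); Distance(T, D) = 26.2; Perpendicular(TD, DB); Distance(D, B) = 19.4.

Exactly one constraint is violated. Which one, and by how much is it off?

Distance(D, B) = 19.4 — off by 3.30.

C = (0.00, 0.00) ✓; CL at 161.1° ✓; |CL| = 16.20 ✓; ∠(CL, LQ) = 90.00° ✓; |LQ| = 23.20 ✓; ∠(LQ, QT) = 90.00° ✓; |QT| = 15.70 ✓; ∠(QT, TD) = 90.00° ✓; |TD| = 26.20 ✓; ∠(TD, DB) = 90.00° ✓; |DB| = 22.70 ✗.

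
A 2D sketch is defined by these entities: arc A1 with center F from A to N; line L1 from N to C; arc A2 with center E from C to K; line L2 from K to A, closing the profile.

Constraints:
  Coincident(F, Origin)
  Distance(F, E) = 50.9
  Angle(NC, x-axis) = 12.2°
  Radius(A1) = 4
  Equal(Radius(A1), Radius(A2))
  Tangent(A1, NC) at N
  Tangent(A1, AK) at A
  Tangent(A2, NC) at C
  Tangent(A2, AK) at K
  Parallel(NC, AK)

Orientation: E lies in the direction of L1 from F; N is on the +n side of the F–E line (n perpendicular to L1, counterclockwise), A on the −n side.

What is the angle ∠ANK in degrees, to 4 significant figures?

81.07°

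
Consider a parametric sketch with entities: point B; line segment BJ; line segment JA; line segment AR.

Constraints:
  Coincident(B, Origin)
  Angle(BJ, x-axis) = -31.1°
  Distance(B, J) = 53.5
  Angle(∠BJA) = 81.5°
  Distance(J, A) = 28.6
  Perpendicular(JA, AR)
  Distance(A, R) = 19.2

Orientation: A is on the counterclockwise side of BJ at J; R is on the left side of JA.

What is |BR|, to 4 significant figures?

39.56

B is at the origin; BJ runs at -31.1° with length 53.5, so J = 53.5·(cos -31.1°, sin -31.1°) = (45.81, -27.63). ∠BJA = 81.5°, so JA runs at -31.1° + (180° − 81.5°) = 67.40° from the x-axis; with |JA| = 28.6, A = J + 28.6·(cos 67.40°, sin 67.40°) = (56.80, -1.231). JA ⟂ AR; with |AR| = 19.2 on the left of JA, R = A + 19.2·(-0.9232, 0.3843) = (39.08, 6.148). Then |BR| = |R − B| = 39.56.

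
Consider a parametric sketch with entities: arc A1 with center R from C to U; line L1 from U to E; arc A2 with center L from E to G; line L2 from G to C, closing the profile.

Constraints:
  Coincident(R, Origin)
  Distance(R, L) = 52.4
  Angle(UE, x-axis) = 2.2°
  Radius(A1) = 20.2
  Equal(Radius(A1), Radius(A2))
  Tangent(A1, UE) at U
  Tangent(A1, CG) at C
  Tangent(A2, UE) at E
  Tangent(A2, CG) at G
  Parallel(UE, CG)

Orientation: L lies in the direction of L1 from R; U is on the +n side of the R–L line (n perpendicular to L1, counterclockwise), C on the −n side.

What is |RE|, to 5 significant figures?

56.159

Tangency of A1 to both parallel lines with radius 20.2 puts U and C at R ± 20.2·n: U = (-0.77543, 20.185), C = (0.77543, -20.185). Equal radii place E and G the same way about L: E = L + 20.2·n = (51.586, 22.197), G = L − 20.2·n = (53.137, -18.174). Then |RE| = |E − R| = 56.159.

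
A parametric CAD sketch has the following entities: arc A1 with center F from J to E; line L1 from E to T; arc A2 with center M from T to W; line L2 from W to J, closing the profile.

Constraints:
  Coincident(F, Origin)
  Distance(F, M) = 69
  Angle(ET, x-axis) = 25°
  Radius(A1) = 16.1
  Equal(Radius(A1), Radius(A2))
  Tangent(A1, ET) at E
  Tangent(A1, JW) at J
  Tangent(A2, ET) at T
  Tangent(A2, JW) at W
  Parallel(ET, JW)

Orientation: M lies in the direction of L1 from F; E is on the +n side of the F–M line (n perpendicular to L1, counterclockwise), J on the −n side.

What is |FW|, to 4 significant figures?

70.85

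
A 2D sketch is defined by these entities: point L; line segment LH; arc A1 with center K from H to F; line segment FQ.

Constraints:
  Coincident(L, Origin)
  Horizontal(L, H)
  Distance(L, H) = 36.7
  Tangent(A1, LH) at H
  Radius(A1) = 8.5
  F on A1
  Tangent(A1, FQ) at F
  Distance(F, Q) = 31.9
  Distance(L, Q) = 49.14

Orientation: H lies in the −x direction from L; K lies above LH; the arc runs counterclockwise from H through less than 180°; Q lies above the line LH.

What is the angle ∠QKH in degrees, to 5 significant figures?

164.79°

Checks: |KF| = 8.500 ✓; ∠(KF, FQ) = 90.00° ✓; |FQ| = 31.90 ✓; |LQ| = 49.14 ✓.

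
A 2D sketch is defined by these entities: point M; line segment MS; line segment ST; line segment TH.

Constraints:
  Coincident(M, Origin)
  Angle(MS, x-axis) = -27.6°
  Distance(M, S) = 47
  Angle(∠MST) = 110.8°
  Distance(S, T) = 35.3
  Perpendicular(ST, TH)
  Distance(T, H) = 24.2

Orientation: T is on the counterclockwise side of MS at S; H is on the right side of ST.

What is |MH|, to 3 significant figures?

85.7

M is at the origin; MS runs at -27.6° with length 47.0, so S = 47.0·(cos -27.6°, sin -27.6°) = (41.7, -21.8). ∠MST = 110.8°, so ST runs at -27.6° + (180° − 110.8°) = 41.6° from the x-axis; with |ST| = 35.3, T = S + 35.3·(cos 41.6°, sin 41.6°) = (68.0, 1.66). ST ⟂ TH; with |TH| = 24.2 on the right of ST, H = T + 24.2·(0.664, -0.748) = (84.1, -16.4). Then |MH| = |H − M| = 85.7.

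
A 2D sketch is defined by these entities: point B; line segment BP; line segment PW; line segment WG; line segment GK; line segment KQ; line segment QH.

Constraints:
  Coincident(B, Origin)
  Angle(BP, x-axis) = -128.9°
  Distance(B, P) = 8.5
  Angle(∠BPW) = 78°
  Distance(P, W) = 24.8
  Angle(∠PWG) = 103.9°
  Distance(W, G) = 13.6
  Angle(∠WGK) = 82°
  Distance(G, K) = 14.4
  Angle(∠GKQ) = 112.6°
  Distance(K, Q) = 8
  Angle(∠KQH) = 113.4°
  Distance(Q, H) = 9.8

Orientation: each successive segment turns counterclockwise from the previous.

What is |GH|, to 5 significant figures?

17.949

B is at the origin; BP runs at -128.9° with length 8.5, so P = (-5.3377, -6.6151). ∠BPW = 78.0° gives PW at -26.900° from the x-axis; with |PW| = 24.8, W = (16.779, -17.835). ∠PWG = 103.9° gives WG at 49.200° from the x-axis; with |WG| = 13.6, G = (25.665, -7.5403). ∠WGK = 82.0° gives GK at 147.20° from the x-axis; with |GK| = 14.4, K = (13.561, 0.26028). ∠GKQ = 112.6° gives KQ at -145.40° from the x-axis; with |KQ| = 8.0, Q = (6.9762, -4.2825). ∠KQH = 113.4° gives QH at -78.800° from the x-axis; with |QH| = 9.8, H = (8.8797, -13.896). Then |GH| = |H − G| = 17.949.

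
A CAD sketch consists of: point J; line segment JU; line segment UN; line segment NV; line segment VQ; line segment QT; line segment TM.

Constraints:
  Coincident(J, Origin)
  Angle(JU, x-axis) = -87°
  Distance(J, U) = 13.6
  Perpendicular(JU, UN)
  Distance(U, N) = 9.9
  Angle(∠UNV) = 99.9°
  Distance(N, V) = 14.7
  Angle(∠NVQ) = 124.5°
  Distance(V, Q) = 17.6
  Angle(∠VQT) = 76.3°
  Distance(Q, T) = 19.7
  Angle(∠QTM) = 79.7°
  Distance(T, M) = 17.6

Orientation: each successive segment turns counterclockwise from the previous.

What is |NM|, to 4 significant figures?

5.184

J is at the origin; JU runs at -87.0° with length 13.6, so U = (0.7118, -13.58). JU is perpendicular to UN, so UN runs at 3.000°; with |UN| = 9.9, N = (10.60, -13.06). ∠UNV = 99.9° gives NV at 83.10° from the x-axis; with |NV| = 14.7, V = (12.36, 1.530). ∠NVQ = 124.5° gives VQ at 138.6° from the x-axis; with |VQ| = 17.6, Q = (-0.8377, 13.17). ∠VQT = 76.3° gives QT at -117.7° from the x-axis; with |QT| = 19.7, T = (-9.995, -4.273). ∠QTM = 79.7° gives TM at -17.40° from the x-axis; with |TM| = 17.6, M = (6.799, -9.536). Then |NM| = |M − N| = 5.184.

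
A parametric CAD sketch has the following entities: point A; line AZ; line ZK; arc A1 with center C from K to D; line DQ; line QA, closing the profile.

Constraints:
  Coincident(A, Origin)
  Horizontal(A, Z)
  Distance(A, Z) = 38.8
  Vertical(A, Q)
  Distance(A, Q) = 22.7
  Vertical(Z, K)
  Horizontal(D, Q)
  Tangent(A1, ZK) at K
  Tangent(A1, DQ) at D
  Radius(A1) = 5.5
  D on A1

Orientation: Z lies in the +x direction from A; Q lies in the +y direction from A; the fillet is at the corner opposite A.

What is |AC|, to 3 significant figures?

37.5

A and Q share the same x with |AQ| = 22.7 and Q on the +y side, so Q = (0.00, 22.7). The virtual corner opposite A is at (38.8, 22.7). Tangency of A1 to ZK means the radius CK is perpendicular to ZK and tangency of A1 to DQ means the radius CD is perpendicular to DQ, with radius 5.5, so the center C sits 5.5 in from both sides at C = (33.3, 17.2). Then |AC| = |C − A| = 37.5.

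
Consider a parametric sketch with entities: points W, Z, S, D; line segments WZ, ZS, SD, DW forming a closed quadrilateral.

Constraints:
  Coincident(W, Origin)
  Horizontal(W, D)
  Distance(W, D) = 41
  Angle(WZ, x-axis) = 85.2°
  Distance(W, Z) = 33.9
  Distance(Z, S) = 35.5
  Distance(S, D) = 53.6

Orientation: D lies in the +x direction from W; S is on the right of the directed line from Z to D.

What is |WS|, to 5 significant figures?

12.698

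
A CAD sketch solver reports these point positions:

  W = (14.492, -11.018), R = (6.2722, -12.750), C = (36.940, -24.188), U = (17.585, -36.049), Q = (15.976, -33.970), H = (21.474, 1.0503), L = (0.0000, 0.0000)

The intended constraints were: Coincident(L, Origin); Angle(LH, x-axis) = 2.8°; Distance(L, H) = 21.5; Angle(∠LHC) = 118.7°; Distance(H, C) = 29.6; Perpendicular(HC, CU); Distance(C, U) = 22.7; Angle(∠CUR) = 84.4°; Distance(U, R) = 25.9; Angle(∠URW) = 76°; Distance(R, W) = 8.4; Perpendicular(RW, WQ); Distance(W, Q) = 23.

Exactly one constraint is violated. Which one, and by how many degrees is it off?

Perpendicular(RW, WQ) — off by 8.20°.

L = (0.00, 0.00) ✓; LH at 2.800° ✓; |LH| = 21.50 ✓; ∠LHC = 118.7° ✓; |HC| = 29.60 ✓; ∠(HC, CU) = 90.00° ✓; |CU| = 22.70 ✓; ∠CUR = 84.40° ✓; |UR| = 25.90 ✓; ∠URW = 76.00° ✓; |RW| = 8.400 ✓; ∠(RW, WQ) = 98.20° ✗; |WQ| = 23.00 ✓.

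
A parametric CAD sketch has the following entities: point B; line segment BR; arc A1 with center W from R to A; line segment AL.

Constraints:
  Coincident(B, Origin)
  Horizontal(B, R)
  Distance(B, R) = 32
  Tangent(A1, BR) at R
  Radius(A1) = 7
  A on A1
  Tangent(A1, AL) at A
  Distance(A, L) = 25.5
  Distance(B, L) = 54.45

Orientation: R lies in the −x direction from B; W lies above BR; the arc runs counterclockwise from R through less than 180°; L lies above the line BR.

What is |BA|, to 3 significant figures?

29.7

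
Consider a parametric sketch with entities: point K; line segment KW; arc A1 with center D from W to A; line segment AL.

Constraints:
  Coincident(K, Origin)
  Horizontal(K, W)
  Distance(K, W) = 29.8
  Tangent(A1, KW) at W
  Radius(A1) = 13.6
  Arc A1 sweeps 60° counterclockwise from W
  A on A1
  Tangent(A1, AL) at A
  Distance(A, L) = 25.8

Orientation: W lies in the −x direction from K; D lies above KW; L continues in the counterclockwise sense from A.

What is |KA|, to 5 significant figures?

19.262

A1 meets KW tangentially, so DW is at right angles to KW, so D = W + (0, 13.6) = (-29.800, 13.600). On A1, W sits at bearing -90° from D; a 60° counterclockwise sweep puts A at bearing -30°, so A = D + 13.6·(cos -30°, sin -30°) = (-18.022, 6.8000). Then |KA| = |A − K| = 19.262.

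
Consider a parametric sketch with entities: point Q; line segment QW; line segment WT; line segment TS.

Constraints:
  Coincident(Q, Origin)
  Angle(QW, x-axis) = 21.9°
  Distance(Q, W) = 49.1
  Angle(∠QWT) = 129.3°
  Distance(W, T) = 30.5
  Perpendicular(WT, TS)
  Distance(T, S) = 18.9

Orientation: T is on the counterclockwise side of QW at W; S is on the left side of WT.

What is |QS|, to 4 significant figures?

64.49

Q is at the origin; QW runs at 21.9° with length 49.1, so W = 49.1·(cos 21.9°, sin 21.9°) = (45.56, 18.31). ∠QWT = 129.3°, so WT runs at 21.9° + (180° − 129.3°) = 72.60° from the x-axis; with |WT| = 30.5, T = W + 30.5·(cos 72.60°, sin 72.60°) = (54.68, 47.42). WT is perpendicular to TS; with |TS| = 18.9 on the left of WT, S = T + 18.9·(-0.9542, 0.2990) = (36.64, 53.07). Then |QS| = |S − Q| = 64.49.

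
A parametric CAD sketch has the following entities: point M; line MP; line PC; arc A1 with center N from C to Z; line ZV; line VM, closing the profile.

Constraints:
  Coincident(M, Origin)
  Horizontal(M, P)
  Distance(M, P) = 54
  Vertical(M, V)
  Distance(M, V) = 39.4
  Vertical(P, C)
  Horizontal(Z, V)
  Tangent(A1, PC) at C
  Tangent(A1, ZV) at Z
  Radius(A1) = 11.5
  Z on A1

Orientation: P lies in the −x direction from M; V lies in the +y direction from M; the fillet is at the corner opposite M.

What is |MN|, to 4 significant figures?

50.84

MV is vertical with |MV| = 39.4 and V on the +y side, so V = (0.000, 39.40). The virtual corner opposite M is at (-54.00, 39.40). A1 meets PC tangentially, so NC is at right angles to PC and tangency of A1 to ZV means the radius NZ is perpendicular to ZV, with radius 11.5, so the center N sits 11.5 in from both sides at N = (-42.50, 27.90). Then |MN| = |N − M| = 50.84.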